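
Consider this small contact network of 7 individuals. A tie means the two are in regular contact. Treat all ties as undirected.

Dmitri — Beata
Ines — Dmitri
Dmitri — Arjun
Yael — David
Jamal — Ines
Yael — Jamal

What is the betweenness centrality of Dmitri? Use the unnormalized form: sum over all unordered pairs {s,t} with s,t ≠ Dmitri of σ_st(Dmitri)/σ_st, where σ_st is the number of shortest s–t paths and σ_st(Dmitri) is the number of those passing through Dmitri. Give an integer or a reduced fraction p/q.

9

Pairs whose geodesics pass through Dmitri — Ines–Arjun: 1; Ines–Beata: 1; Arjun–David: 1; Arjun–Jamal: 1; Arjun–Yael: 1; Arjun–Beata: 1; David–Beata: 1; Jamal–Beata: 1; Yael–Beata: 1.
All other pairs contribute 0.
Summing the contributions gives betweenness(Dmitri) = 9.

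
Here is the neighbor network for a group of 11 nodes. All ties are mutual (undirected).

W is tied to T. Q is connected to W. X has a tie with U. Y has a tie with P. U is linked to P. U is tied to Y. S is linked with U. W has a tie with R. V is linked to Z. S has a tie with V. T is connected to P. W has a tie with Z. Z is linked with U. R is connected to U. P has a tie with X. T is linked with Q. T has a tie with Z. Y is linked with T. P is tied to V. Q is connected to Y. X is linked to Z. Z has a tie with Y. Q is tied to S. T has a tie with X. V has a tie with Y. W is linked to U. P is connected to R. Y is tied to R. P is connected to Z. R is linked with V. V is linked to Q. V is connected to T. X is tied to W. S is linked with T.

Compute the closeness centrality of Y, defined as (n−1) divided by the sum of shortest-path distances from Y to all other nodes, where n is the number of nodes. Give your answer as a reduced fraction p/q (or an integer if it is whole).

Distances from Y: P:1, Q:1, R:1, S:2, T:1, U:1, V:1, W:2, X:2, Z:1. Sum = 13.
n = 11, so closeness = 10/13.

10/13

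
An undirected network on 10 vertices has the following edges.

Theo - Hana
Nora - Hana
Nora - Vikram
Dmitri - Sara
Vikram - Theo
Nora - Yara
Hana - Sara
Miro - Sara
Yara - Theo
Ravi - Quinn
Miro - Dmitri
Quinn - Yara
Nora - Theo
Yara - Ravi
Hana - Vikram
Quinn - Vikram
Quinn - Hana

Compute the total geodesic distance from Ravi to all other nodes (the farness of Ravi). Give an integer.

21

Distances from Ravi: Dmitri:4, Hana:2, Miro:4, Nora:2, Quinn:1, Sara:3, Theo:2, Vikram:2, Yara:1.
Sum = 4 + 2 + 4 + 2 + 1 + 3 + 2 + 2 + 1 = 21.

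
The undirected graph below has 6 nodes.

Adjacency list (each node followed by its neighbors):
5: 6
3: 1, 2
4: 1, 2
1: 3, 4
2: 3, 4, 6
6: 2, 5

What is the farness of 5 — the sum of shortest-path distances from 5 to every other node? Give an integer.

Distances from 5: 1:4, 2:2, 3:3, 4:3, 6:1.
Sum = 4 + 2 + 3 + 3 + 1 = 13.

13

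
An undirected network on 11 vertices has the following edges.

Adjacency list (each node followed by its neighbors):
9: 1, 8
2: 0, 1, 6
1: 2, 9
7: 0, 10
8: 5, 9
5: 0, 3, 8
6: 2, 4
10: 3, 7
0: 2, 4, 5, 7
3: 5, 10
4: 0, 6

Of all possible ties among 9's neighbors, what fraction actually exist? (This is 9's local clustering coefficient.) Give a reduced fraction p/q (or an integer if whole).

9's neighbors: 1 and 8 (k = 2).
Possible neighbor pairs: C(2,2) = 1. Edges among them: none → e = 0.
Clustering(9) = 0/1.

0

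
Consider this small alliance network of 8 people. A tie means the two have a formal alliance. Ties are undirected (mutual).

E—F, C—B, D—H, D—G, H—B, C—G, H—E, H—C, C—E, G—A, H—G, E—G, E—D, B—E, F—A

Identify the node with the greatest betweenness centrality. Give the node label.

E

Unnormalized betweenness of each node: A:1/2, B:0, C:7/12, D:0, E:37/6, F:3/4, G:55/12, H:17/12.
E has the largest value, 37/6, making it the main broker — the node through which the most shortest paths run.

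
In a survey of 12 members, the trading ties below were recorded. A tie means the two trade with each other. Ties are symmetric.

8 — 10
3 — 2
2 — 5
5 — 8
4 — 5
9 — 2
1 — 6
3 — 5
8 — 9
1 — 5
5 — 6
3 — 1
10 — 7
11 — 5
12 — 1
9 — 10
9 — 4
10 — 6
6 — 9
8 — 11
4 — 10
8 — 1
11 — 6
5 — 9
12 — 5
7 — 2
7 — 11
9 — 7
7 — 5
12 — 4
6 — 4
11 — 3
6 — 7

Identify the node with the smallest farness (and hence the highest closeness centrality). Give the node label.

5

Farness (sum of distances to all others) for each node — 1:17, 2:18, 3:19, 4:17, 5:12, 6:15, 7:16, 8:17, 9:15, 10:18, 11:17, 12:19.
The smallest farness is 12, for 5, so 5 has the highest closeness.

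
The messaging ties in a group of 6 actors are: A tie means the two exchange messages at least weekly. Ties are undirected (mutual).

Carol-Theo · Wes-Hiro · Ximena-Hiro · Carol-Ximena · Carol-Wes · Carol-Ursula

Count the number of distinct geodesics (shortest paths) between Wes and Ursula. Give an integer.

The shortest distance is 2, and the only length-2 path is Wes–Carol–Ursula. So there is exactly 1 shortest path.

1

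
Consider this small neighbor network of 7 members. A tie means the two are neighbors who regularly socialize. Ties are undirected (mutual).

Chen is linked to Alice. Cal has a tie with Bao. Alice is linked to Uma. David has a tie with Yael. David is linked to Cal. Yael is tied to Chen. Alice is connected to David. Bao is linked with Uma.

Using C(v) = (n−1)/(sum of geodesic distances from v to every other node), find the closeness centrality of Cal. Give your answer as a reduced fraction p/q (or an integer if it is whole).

Distances from Cal: Alice:2, Bao:1, Chen:3, David:1, Uma:2, Yael:2. Sum = 11.
n = 7, so closeness = 6/11.

6/11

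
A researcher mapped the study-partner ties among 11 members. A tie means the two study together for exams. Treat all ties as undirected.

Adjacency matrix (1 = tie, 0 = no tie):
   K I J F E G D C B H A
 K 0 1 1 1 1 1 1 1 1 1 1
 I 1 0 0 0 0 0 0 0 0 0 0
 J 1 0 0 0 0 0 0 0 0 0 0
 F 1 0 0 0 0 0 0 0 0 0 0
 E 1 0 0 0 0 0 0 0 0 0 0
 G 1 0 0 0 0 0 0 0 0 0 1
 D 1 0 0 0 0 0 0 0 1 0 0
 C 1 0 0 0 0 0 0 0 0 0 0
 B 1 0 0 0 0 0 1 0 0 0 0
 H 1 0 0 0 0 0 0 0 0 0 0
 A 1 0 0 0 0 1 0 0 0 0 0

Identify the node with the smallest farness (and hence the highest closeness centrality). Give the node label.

K

Farness (sum of distances to all others) for each node — A:18, B:18, C:19, D:18, E:19, F:19, G:18, H:19, I:19, J:19, K:10.
The smallest farness is 10, for K, so K has the highest closeness.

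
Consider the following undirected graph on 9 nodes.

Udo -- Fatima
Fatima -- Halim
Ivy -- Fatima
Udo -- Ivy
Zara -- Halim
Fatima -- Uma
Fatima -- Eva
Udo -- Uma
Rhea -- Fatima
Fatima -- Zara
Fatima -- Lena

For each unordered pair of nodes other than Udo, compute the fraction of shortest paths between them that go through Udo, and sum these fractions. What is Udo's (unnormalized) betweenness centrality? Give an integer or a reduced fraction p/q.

1/2

Pairs whose geodesics pass through Udo — Ivy–Uma: 1/2.
All other pairs contribute 0.
Summing the contributions gives betweenness(Udo) = 1/2.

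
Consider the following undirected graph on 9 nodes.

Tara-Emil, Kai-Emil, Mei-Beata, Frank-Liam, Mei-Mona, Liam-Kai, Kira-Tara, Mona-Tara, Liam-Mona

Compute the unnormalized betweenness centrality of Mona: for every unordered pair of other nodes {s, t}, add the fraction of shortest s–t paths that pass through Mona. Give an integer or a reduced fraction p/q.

Pairs whose geodesics pass through Mona — Tara–Beata: 1; Tara–Liam: 1; Tara–Frank: 1; Tara–Mei: 1; Beata–Kai: 1; Beata–Kira: 1; Beata–Emil: 1; Beata–Liam: 1; Beata–Frank: 1; Kai–Mei: 1; Kira–Liam: 1; Kira–Frank: 1; Kira–Mei: 1; Emil–Mei: 1 … (+2 more pairs).
All other pairs contribute 0.
Summing the contributions gives betweenness(Mona) = 16.

16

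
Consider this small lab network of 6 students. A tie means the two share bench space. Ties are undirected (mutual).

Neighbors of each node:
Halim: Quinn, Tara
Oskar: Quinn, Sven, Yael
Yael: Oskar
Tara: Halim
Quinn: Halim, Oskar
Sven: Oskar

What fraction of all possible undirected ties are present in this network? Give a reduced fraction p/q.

There are 5 edges and 6 nodes, so the maximum possible is C(6,2) = 15.
Density = 5/15 = 1/3.

1/3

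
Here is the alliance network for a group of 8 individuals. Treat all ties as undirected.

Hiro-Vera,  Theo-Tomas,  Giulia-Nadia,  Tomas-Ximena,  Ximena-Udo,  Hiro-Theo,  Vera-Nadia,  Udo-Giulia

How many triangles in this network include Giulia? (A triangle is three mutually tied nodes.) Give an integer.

Giulia's neighbors are Nadia and Udo, but none of them are tied to each other, so no triangle contains Giulia.

0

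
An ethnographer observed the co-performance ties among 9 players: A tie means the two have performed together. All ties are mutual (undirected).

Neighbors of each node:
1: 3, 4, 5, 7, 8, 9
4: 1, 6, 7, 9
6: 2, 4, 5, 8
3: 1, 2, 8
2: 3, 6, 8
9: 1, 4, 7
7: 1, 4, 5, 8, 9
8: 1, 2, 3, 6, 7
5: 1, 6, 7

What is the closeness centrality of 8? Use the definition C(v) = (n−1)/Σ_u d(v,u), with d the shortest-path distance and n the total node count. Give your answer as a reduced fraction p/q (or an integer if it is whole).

Distances from 8: 1:1, 2:1, 3:1, 4:2, 5:2, 6:1, 7:1, 9:2. Sum = 11.
n = 9, so closeness = 8/11.

8/11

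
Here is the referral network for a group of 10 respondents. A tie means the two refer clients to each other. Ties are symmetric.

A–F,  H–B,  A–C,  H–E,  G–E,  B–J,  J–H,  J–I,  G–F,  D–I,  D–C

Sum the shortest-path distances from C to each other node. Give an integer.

Distances from C: A:1, B:4, D:1, E:4, F:2, G:3, H:4, I:2, J:3.
Sum = 1 + 4 + 1 + 4 + 2 + 3 + 4 + 2 + 3 = 24.

24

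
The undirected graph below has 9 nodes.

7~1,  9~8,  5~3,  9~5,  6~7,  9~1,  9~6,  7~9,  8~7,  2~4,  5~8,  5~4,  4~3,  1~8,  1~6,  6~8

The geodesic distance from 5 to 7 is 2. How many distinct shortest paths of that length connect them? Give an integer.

2

The shortest distance is 2. The length-2 paths are: 5–9–7; 5–8–7.
That gives 2 distinct shortest paths.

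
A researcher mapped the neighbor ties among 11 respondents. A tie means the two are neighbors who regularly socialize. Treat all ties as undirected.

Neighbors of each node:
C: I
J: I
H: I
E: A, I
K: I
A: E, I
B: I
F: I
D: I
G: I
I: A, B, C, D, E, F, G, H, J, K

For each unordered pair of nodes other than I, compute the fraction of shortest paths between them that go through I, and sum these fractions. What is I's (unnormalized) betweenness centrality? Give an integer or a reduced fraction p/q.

Pairs whose geodesics pass through I — D–A: 1; D–K: 1; D–B: 1; D–C: 1; D–H: 1; D–F: 1; D–E: 1; D–J: 1; D–G: 1; A–K: 1; A–B: 1; A–C: 1; A–H: 1; A–F: 1 … (+30 more pairs).
All other pairs contribute 0.
Summing the contributions gives betweenness(I) = 44.

44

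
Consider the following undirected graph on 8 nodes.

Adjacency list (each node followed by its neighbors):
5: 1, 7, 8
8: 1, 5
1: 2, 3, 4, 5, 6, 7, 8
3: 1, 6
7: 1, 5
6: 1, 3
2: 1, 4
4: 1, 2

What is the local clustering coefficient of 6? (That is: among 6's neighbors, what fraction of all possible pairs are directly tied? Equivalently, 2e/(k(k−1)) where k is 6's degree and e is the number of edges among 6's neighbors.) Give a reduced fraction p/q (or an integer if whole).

6's neighbors: 1 and 3 (k = 2).
Possible neighbor pairs: C(2,2) = 1. Edges among them: 1–3 → e = 1.
Clustering(6) = 1/1.

1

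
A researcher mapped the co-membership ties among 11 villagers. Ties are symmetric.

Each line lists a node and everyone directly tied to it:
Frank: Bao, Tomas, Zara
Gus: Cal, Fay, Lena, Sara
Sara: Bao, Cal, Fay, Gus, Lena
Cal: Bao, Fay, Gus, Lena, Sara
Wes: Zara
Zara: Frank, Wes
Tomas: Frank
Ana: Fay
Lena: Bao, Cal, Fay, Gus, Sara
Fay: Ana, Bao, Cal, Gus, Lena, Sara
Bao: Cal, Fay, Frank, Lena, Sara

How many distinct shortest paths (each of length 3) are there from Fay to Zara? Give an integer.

The shortest distance is 3, and the only length-3 path is Fay–Bao–Frank–Zara. So there is exactly 1 shortest path.

1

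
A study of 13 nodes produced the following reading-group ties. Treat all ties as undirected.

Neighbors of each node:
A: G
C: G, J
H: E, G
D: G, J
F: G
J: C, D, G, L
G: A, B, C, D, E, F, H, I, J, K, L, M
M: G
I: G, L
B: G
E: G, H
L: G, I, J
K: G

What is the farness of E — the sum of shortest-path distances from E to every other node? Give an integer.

Distances from E: A:2, B:2, C:2, D:2, F:2, G:1, H:1, I:2, J:2, K:2, L:2, M:2.
Sum = 2 + 2 + 2 + 2 + 2 + 1 + 1 + 2 + 2 + 2 + 2 + 2 = 22.

22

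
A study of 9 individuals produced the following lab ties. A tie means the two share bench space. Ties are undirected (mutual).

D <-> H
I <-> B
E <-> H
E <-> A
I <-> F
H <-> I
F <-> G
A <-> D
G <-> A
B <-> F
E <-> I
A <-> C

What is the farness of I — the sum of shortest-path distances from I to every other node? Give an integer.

13

Distances from I: A:2, B:1, C:3, D:2, E:1, F:1, G:2, H:1.
Sum = 2 + 1 + 3 + 2 + 1 + 1 + 2 + 1 = 13.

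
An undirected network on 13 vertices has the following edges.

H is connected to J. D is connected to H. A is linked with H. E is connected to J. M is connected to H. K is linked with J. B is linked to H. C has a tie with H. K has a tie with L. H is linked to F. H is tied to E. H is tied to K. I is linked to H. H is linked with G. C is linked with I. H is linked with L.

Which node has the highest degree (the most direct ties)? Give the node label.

Degrees — A:1, B:1, C:2, D:1, E:2, F:1, G:1, H:12, I:2, J:3, K:3, L:2, M:1.
The maximum is 12, attained only by H.

H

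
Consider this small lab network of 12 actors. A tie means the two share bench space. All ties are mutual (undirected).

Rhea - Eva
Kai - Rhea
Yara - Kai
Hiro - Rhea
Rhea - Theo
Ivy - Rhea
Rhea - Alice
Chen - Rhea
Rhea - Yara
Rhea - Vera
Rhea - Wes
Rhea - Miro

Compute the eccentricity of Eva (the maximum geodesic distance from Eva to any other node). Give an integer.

2

Distances from Eva: Alice:2, Chen:2, Hiro:2, Ivy:2, Kai:2, Miro:2, Rhea:1, Theo:2, Vera:2, Wes:2, Yara:2.
The largest is 2 (to Ivy, Hiro, Chen, Alice, Wes, Miro, Yara, Kai, Theo, and Vera), so the eccentricity of Eva is 2.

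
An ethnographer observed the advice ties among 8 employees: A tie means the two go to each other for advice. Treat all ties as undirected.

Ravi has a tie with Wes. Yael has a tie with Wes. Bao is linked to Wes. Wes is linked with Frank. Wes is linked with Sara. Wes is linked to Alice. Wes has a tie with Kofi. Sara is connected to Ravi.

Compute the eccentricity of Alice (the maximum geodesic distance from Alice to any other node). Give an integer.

Distances from Alice: Bao:2, Frank:2, Kofi:2, Ravi:2, Sara:2, Wes:1, Yael:2.
The largest is 2 (to Kofi, Bao, Frank, Yael, Ravi, and Sara), so the eccentricity of Alice is 2.

2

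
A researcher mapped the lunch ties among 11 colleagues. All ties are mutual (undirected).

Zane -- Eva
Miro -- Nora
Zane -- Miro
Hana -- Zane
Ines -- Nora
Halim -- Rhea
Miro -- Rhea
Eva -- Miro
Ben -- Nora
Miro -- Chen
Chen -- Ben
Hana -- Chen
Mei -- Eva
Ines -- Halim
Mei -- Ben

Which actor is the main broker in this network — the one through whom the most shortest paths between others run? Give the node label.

Miro

Unnormalized betweenness of each node: Ben:17/3, Chen:35/6, Eva:17/4, Halim:1, Hana:3/4, Ines:5/2, Mei:5/4, Miro:119/6, Nora:39/4, Rhea:11/2, Zane:11/3.
Miro has the largest value, 119/6, making it the main broker — the node through which the most shortest paths run.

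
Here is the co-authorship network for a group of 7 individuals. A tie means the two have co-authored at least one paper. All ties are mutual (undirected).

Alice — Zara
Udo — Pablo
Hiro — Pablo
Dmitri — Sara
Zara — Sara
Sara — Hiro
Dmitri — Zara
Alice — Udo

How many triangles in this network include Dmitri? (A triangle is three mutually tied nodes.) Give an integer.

1

Dmitri's neighbors: Sara and Zara.
Neighbor pairs that are themselves tied: Dmitri–Sara–Zara. Each forms one triangle with Dmitri, for 1 in total.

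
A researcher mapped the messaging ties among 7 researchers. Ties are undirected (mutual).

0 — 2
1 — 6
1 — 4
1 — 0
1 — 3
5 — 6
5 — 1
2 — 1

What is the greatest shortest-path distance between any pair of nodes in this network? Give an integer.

Eccentricity of each node (its greatest distance to any other): 0:2, 1:1, 2:2, 3:2, 4:2, 5:2, 6:2.
The maximum eccentricity is 2, realized for instance by the pair 0–5 via 0 – 1 – 5. So the diameter is 2.

2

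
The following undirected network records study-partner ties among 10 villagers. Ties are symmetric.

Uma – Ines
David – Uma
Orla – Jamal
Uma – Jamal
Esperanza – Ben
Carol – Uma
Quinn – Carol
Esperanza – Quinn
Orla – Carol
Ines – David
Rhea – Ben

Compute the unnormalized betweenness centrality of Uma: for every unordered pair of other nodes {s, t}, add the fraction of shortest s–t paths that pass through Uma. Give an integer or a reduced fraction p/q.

Pairs whose geodesics pass through Uma — Rhea–Jamal: 1/2; Rhea–Ines: 1; Rhea–David: 1; Esperanza–Jamal: 1/2; Esperanza–Ines: 1; Esperanza–David: 1; Ben–Jamal: 1/2; Ben–Ines: 1; Ben–David: 1; Quinn–Jamal: 1/2; Quinn–Ines: 1; Quinn–David: 1; Jamal–Ines: 1; Jamal–David: 1 … (+5 more pairs).
All other pairs contribute 0.
Summing the contributions gives betweenness(Uma) = 33/2.

33/2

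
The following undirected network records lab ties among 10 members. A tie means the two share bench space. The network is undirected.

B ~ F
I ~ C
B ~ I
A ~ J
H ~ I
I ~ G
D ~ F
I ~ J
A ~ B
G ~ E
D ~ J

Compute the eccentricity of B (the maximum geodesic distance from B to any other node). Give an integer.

3

Distances from B: A:1, C:2, D:2, E:3, F:1, G:2, H:2, I:1, J:2.
The largest is 3 (to E), so the eccentricity of B is 3.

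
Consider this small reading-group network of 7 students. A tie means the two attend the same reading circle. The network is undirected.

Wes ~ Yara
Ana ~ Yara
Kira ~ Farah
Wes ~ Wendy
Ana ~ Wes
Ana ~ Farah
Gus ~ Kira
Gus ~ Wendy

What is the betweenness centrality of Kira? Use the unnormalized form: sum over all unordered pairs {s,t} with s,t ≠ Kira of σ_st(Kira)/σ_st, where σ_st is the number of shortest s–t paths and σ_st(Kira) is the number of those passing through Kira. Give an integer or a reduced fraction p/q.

Pairs whose geodesics pass through Kira — Ana–Gus: 1/2; Farah–Gus: 1; Farah–Wendy: 1/2.
All other pairs contribute 0.
Summing the contributions gives betweenness(Kira) = 2.

2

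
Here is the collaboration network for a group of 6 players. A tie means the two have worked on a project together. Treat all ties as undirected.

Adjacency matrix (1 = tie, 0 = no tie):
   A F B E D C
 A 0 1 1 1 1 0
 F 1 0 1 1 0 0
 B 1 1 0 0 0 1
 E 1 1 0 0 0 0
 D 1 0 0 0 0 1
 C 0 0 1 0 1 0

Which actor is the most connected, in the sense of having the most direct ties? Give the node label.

A

Degrees — A:4, B:3, C:2, D:2, E:2, F:3.
The maximum is 4, attained only by A.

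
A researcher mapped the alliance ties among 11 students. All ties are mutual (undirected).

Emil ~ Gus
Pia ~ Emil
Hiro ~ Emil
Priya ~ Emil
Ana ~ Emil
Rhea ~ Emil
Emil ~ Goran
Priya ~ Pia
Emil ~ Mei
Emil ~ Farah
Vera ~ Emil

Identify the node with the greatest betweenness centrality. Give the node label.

Unnormalized betweenness of each node: Ana:0, Emil:44, Farah:0, Goran:0, Gus:0, Hiro:0, Mei:0, Pia:0, Priya:0, Rhea:0, Vera:0.
Emil has the largest value, 44, making it the main broker — the node through which the most shortest paths run.

Emil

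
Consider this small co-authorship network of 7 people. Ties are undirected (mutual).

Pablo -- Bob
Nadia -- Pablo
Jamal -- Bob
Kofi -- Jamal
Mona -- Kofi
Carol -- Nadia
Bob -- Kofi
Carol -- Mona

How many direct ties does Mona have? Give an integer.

Mona is directly tied to Carol and Kofi. That is 2 neighbors, so the degree of Mona is 2.

2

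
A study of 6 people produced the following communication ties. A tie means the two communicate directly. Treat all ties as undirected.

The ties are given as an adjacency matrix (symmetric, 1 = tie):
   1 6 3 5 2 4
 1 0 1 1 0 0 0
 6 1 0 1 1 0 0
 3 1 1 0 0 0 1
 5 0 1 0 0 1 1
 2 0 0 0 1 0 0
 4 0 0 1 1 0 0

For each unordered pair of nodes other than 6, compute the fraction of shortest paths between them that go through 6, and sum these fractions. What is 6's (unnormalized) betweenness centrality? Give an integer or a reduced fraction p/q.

Pairs whose geodesics pass through 6 — 1–5: 1; 1–2: 1; 3–5: 1/2; 3–2: 1/2.
All other pairs contribute 0.
Summing the contributions gives betweenness(6) = 3.

3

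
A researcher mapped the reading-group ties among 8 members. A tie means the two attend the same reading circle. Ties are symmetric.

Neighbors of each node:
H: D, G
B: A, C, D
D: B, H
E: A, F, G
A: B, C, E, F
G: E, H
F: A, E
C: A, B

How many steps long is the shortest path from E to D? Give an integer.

One shortest route is E – A – B – D, which uses 3 edges, and at distance 2 from E we only reach {B, C, H}, which does not include D. So d(E,D) = 3.

3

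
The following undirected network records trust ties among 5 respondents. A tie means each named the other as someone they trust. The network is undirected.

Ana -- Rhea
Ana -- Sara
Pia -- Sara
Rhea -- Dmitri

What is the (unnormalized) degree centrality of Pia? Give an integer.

1

Pia is directly tied to Sara. That is 1 neighbor, so the degree of Pia is 1.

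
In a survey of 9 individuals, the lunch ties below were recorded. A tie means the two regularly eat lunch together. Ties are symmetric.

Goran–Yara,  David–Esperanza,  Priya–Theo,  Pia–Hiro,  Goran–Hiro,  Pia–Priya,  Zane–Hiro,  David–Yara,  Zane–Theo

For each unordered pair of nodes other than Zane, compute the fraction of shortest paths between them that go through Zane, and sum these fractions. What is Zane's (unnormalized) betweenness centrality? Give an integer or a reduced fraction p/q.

5

Pairs whose geodesics pass through Zane — Theo–David: 1; Theo–Esperanza: 1; Theo–Hiro: 1; Theo–Goran: 1; Theo–Yara: 1.
All other pairs contribute 0.
Summing the contributions gives betweenness(Zane) = 5.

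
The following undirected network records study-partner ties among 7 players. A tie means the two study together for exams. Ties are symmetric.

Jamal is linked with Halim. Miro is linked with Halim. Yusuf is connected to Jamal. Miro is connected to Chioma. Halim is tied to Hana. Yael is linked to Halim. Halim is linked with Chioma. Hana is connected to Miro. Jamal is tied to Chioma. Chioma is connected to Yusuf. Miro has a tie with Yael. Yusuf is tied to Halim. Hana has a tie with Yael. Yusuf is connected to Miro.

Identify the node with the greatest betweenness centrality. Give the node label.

Unnormalized betweenness of each node: Chioma:1/3, Halim:13/3, Hana:0, Jamal:0, Miro:2, Yael:0, Yusuf:1/3.
Halim has the largest value, 13/3, making it the main broker — the node through which the most shortest paths run.

Halim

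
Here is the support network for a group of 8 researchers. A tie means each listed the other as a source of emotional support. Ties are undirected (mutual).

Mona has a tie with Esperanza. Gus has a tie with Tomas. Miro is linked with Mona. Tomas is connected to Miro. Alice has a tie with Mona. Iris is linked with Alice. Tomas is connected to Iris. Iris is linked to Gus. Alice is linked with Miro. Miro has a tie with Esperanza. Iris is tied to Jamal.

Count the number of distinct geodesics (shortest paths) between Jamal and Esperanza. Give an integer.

The shortest distance is 4. The length-4 paths are: Jamal–Iris–Alice–Mona–Esperanza; Jamal–Iris–Alice–Miro–Esperanza; Jamal–Iris–Tomas–Miro–Esperanza.
That gives 3 distinct shortest paths.

3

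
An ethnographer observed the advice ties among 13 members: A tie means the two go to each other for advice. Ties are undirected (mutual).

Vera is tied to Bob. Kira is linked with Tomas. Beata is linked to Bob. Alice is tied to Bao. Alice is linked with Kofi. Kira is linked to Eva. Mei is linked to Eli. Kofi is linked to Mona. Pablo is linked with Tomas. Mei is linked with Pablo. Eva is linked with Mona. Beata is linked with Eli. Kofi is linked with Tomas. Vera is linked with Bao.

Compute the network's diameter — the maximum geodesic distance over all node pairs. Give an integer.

Eccentricity of each node (its greatest distance to any other): Alice:5, Bao:5, Beata:6, Bob:6, Eli:5, Eva:6, Kira:6, Kofi:5, Mei:5, Mona:6, Pablo:5, Tomas:5, Vera:5.
The maximum eccentricity is 6, realized for instance by the pair Beata–Mona via Beata – Eli – Mei – Pablo – Tomas – Kofi – Mona. So the diameter is 6.

6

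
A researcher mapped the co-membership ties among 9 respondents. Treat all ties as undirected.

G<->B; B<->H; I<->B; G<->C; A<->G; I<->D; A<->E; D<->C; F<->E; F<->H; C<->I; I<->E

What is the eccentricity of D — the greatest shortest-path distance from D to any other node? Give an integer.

Distances from D: A:3, B:2, C:1, E:2, F:3, G:2, H:3, I:1.
The largest is 3 (to A, F, and H), so the eccentricity of D is 3.

3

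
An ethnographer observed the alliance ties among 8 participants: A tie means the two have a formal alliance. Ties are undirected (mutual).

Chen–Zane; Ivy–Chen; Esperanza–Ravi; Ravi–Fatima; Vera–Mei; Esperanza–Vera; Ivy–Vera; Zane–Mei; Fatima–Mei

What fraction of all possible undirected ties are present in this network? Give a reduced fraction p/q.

There are 9 edges and 8 nodes, so the maximum possible is C(8,2) = 28.
Density = 9/28.

9/28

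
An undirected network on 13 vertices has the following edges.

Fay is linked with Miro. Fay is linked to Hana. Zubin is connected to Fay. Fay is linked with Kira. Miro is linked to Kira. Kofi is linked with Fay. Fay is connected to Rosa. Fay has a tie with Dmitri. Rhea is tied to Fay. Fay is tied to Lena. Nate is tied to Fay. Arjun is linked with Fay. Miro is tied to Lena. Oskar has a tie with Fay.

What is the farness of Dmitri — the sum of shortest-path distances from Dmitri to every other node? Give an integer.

Distances from Dmitri: Arjun:2, Fay:1, Hana:2, Kira:2, Kofi:2, Lena:2, Miro:2, Nate:2, Oskar:2, Rhea:2, Rosa:2, Zubin:2.
Sum = 2 + 1 + 2 + 2 + 2 + 2 + 2 + 2 + 2 + 2 + 2 + 2 = 23.

23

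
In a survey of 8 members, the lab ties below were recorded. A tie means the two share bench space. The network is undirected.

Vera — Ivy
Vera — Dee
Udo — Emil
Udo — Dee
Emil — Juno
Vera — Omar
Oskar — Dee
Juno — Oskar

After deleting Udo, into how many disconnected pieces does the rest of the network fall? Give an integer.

Udo's neighbors (Dee and Emil) remain reachable from one another through other ties, so the rest of the network stays in one piece.

1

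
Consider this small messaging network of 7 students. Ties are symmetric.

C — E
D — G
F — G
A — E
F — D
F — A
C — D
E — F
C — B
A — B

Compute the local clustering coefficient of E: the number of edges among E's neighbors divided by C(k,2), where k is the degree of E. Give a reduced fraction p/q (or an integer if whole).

1/3

E's neighbors: A, C, and F (k = 3).
Possible neighbor pairs: C(3,2) = 3. Edges among them: A–F → e = 1.
Clustering(E) = 1/3.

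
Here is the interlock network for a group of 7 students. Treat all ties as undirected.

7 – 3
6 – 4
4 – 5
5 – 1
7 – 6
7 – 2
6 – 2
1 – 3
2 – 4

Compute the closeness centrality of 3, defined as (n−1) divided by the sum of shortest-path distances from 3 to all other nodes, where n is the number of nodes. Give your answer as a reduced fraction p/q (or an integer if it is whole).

Distances from 3: 1:1, 2:2, 4:3, 5:2, 6:2, 7:1. Sum = 11.
n = 7, so closeness = 6/11.

6/11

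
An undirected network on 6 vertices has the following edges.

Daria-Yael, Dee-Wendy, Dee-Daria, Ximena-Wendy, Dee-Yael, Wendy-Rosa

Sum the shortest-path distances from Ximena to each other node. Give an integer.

Distances from Ximena: Daria:3, Dee:2, Rosa:2, Wendy:1, Yael:3.
Sum = 3 + 2 + 2 + 1 + 3 = 11.

11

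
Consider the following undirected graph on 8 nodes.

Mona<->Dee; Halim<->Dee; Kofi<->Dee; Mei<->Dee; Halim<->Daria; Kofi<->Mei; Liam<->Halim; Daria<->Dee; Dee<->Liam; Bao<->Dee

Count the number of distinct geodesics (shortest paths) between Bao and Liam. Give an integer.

1

The shortest distance is 2, and the only length-2 path is Bao–Dee–Liam. So there is exactly 1 shortest path.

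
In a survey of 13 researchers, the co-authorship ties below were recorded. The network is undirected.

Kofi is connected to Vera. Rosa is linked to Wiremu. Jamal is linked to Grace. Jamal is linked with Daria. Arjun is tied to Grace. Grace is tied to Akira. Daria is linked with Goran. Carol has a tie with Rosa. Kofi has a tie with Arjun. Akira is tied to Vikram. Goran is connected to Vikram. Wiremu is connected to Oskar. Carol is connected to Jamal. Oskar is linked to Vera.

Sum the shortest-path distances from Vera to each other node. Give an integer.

40

Distances from Vera: Akira:4, Arjun:2, Carol:4, Daria:5, Goran:6, Grace:3, Jamal:4, Kofi:1, Oskar:1, Rosa:3, Vikram:5, Wiremu:2.
Sum = 4 + 2 + 4 + 5 + 6 + 3 + 4 + 1 + 1 + 3 + 5 + 2 = 40.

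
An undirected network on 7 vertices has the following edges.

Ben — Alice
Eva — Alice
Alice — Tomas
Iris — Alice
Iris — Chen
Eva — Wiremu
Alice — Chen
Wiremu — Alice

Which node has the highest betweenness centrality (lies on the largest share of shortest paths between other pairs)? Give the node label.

Alice

Unnormalized betweenness of each node: Alice:13, Ben:0, Chen:0, Eva:0, Iris:0, Tomas:0, Wiremu:0.
Alice has the largest value, 13, making it the main broker — the node through which the most shortest paths run.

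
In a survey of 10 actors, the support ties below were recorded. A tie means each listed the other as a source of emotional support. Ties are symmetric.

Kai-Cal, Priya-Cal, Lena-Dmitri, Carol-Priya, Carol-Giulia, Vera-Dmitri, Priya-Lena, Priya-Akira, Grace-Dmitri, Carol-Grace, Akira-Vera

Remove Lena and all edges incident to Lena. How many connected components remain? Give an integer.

1

Lena's neighbors (Dmitri and Priya) remain reachable from one another through other ties, so the rest of the network stays in one piece.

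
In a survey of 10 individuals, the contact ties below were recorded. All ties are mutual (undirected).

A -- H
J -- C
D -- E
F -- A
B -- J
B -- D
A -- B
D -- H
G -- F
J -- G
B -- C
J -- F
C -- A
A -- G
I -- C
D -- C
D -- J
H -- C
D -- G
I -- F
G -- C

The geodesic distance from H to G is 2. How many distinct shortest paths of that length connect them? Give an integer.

The shortest distance is 2. The length-2 paths are: H–A–G; H–D–G; H–C–G.
That gives 3 distinct shortest paths.

3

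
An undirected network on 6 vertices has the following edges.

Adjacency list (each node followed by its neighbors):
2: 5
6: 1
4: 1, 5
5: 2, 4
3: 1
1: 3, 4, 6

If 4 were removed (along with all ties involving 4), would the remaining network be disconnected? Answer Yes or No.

Removing 4 leaves {1, 3, and 6} with no path to {2 and 5}, so the network splits into 2 components. 4 is a cut vertex.

Yes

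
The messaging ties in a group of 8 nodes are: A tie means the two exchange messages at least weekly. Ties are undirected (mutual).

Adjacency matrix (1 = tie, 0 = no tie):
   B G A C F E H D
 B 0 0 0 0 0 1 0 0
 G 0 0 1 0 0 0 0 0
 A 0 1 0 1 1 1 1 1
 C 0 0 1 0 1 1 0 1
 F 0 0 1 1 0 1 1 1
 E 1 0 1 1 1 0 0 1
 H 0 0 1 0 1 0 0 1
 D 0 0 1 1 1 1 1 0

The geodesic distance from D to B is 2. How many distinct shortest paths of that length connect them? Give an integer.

The shortest distance is 2, and the only length-2 path is D–E–B. So there is exactly 1 shortest path.

1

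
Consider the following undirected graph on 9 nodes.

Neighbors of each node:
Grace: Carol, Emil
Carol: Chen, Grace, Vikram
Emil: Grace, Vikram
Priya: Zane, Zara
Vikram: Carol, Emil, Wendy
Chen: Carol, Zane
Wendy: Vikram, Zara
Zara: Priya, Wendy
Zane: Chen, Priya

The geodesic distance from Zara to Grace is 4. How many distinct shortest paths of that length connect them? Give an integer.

The shortest distance is 4. The length-4 paths are: Zara–Wendy–Vikram–Carol–Grace; Zara–Wendy–Vikram–Emil–Grace.
That gives 2 distinct shortest paths.

2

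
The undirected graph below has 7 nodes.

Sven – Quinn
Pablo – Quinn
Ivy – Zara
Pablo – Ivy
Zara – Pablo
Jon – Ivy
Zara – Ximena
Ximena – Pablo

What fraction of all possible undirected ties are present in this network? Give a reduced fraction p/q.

8/21

There are 8 edges and 7 nodes, so the maximum possible is C(7,2) = 21.
Density = 8/21.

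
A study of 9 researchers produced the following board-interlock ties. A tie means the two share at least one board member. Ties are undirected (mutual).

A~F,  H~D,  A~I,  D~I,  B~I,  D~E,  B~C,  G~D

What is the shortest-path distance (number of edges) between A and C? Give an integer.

3

One shortest route is A – I – B – C, which uses 3 edges, and at distance 2 from A we only reach {B, D}, which does not include C. So d(A,C) = 3.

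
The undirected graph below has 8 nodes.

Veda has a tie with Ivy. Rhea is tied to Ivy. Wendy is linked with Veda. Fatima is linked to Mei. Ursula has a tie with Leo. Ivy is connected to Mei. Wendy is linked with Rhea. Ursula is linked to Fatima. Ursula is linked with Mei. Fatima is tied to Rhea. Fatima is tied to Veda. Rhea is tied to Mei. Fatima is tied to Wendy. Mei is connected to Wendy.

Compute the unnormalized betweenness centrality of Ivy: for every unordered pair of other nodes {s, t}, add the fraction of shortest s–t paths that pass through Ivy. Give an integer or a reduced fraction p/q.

Pairs whose geodesics pass through Ivy — Rhea–Veda: 1/3; Mei–Veda: 1/3.
All other pairs contribute 0.
Summing the contributions gives betweenness(Ivy) = 2/3.

2/3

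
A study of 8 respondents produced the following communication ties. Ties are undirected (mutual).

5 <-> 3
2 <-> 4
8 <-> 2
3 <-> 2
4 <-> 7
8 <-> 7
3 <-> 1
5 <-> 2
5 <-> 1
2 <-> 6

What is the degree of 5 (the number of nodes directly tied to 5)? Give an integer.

5 is directly tied to 1, 2, and 3. That is 3 neighbors, so the degree of 5 is 3.

3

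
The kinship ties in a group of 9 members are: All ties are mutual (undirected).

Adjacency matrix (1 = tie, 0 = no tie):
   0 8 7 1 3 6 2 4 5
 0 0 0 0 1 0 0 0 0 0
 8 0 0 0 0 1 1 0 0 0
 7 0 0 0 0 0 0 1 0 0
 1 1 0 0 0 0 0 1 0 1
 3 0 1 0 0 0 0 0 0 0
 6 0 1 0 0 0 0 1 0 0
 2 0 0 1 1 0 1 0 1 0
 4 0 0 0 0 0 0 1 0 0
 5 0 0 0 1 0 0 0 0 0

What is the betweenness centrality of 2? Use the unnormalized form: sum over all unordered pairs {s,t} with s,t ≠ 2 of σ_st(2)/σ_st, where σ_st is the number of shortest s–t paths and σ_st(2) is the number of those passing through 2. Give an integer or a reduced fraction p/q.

Pairs whose geodesics pass through 2 — 0–8: 1; 0–7: 1; 0–3: 1; 0–6: 1; 0–4: 1; 8–7: 1; 8–1: 1; 8–4: 1; 8–5: 1; 7–1: 1; 7–3: 1; 7–6: 1; 7–4: 1; 7–5: 1 … (+8 more pairs).
All other pairs contribute 0.
Summing the contributions gives betweenness(2) = 22.

22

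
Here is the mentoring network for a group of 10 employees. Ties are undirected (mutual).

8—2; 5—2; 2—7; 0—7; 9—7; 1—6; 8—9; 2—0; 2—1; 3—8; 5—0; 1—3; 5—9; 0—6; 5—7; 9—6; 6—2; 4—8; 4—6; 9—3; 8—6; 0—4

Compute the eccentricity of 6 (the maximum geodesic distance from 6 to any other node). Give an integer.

2

Distances from 6: 0:1, 1:1, 2:1, 3:2, 4:1, 5:2, 7:2, 8:1, 9:1.
The largest is 2 (to 5, 7, and 3), so the eccentricity of 6 is 2.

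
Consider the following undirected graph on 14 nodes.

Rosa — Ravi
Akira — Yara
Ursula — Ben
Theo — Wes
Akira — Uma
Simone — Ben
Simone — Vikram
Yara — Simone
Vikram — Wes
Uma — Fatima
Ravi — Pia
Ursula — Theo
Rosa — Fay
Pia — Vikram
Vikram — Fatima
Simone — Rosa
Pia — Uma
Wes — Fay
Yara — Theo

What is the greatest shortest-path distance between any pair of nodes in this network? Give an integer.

Eccentricity of each node (its greatest distance to any other): Akira:4, Ben:4, Fatima:4, Fay:4, Pia:4, Ravi:4, Rosa:3, Simone:3, Theo:4, Uma:4, Ursula:4, Vikram:3, Wes:3, Yara:3.
The maximum eccentricity is 4, realized for instance by the pair Akira–Fay via Akira – Yara – Simone – Rosa – Fay. So the diameter is 4.

4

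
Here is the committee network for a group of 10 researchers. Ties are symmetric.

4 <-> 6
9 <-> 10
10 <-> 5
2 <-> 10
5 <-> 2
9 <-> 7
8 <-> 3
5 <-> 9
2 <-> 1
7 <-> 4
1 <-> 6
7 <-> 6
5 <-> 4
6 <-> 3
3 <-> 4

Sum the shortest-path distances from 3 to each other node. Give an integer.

Distances from 3: 1:2, 2:3, 4:1, 5:2, 6:1, 7:2, 8:1, 9:3, 10:3.
Sum = 2 + 3 + 1 + 2 + 1 + 2 + 1 + 3 + 3 = 18.

18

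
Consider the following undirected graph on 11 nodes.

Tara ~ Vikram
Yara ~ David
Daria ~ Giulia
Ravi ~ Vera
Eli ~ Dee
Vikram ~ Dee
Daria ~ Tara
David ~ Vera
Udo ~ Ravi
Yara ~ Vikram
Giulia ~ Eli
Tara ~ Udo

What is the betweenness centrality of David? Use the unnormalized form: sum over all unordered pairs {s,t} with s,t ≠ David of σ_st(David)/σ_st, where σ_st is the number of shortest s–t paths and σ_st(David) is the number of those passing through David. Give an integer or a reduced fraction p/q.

Pairs whose geodesics pass through David — Vera–Eli: 1; Vera–Dee: 1; Vera–Vikram: 1; Vera–Yara: 1; Ravi–Yara: 1.
All other pairs contribute 0.
Summing the contributions gives betweenness(David) = 5.

5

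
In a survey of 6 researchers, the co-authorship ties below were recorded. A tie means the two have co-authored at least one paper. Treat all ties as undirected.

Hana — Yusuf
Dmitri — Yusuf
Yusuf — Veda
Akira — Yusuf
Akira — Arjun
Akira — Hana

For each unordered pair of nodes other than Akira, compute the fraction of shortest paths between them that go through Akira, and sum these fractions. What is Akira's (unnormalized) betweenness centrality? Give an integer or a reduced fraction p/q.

4

Pairs whose geodesics pass through Akira — Arjun–Hana: 1; Arjun–Veda: 1; Arjun–Dmitri: 1; Arjun–Yusuf: 1.
All other pairs contribute 0.
Summing the contributions gives betweenness(Akira) = 4.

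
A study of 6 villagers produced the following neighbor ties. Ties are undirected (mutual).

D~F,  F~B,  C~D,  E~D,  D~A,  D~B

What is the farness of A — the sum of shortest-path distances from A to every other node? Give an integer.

Distances from A: B:2, C:2, D:1, E:2, F:2.
Sum = 2 + 2 + 1 + 2 + 2 = 9.

9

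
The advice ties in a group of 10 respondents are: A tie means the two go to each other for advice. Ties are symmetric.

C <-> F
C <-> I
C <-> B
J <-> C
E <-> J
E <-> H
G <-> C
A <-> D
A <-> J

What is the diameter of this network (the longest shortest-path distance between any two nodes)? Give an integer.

Eccentricity of each node (its greatest distance to any other): A:3, B:4, C:3, D:4, E:3, F:4, G:4, H:4, I:4, J:2.
The maximum eccentricity is 4, realized for instance by the pair D–F via D – A – J – C – F. So the diameter is 4.

4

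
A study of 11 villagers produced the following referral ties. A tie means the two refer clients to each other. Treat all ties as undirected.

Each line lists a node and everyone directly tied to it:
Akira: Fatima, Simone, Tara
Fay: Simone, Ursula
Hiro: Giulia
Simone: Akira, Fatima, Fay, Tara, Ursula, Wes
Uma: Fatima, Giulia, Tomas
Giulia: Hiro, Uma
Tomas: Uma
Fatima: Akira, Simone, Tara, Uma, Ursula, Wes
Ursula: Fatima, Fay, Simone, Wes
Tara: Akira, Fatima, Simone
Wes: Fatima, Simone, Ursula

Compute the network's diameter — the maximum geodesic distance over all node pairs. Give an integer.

5

Eccentricity of each node (its greatest distance to any other): Akira:4, Fatima:3, Fay:5, Giulia:4, Hiro:5, Simone:4, Tara:4, Tomas:4, Uma:3, Ursula:4, Wes:4.
The maximum eccentricity is 5, realized for instance by the pair Hiro–Fay via Hiro – Giulia – Uma – Fatima – Simone – Fay. So the diameter is 5.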